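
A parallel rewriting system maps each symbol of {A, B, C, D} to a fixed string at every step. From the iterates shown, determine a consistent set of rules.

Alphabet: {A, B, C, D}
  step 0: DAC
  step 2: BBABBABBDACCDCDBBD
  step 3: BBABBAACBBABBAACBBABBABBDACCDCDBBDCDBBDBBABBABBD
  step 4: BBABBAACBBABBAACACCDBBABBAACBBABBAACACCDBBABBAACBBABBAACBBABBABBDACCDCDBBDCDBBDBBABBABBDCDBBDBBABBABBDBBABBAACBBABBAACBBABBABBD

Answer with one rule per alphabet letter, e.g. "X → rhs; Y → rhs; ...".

A->AC, B->BBA, C->CD, D->BBD

  step 3 ⇒ step 4: BBABBAACBBABBAACBBABBABBDACCDCDBBDCDBBDBBABBABBD ⇒ BBA·BBA·AC·BBA·BBA·AC·AC·CD·BBA·BBA·AC·BBA·BBA·AC·AC·CD·BBA·BBA·AC·BBA·BBA·AC·BBA·BBA·BBD·AC·CD·CD·BBD·CD·BBD·BBA·BBA·BBD·CD·BBD·BBA·BBA·BBD·BBA·BBA·AC·BBA·BBA·AC·BBA·BBA·BBD
    A ↦ AC
    B ↦ BBA
    C ↦ CD
    D ↦ BBD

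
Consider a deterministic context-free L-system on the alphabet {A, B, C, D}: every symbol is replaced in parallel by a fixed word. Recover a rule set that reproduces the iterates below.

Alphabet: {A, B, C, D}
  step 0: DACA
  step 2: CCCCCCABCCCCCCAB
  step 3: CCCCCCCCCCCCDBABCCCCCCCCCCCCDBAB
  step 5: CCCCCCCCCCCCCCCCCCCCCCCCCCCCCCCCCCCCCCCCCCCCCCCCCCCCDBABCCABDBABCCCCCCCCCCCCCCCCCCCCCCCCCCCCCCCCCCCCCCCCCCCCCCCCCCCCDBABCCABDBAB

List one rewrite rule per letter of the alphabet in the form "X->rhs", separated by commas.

  step 2 ⇒ step 3: CCCCCCABCCCCCCAB ⇒ CC·CC·CC·CC·CC·CC·DB·AB·CC·CC·CC·CC·CC·CC·DB·AB
    A ↦ DB
    B ↦ AB
    C ↦ CC
    D ↦ CC  (constrained at step 0)

A->DB, B->AB, C->CC, D->CC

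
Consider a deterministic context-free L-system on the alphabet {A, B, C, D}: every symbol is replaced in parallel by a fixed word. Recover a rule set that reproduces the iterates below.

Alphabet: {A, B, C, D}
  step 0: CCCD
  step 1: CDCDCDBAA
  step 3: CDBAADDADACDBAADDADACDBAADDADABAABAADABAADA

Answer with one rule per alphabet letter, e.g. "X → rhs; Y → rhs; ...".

  step 0 ⇒ step 1: CCCD ⇒ CD·CD·CD·BAA
    C ↦ CD
    D ↦ BAA
    A ↦ DA  (constrained at step 1)
    B ↦ D  (constrained at step 1)

A->DA, B->D, C->CD, D->BAA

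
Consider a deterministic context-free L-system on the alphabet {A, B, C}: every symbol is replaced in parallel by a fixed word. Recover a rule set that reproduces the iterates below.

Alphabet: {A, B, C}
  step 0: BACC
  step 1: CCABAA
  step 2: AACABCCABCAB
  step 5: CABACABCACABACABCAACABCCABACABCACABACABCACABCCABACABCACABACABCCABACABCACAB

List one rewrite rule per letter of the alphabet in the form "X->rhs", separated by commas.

A->CAB, B->C, C->A

  step 1 ⇒ step 2: CCABAA ⇒ A·A·CAB·C·CAB·CAB
    A ↦ CAB
    B ↦ C
    C ↦ A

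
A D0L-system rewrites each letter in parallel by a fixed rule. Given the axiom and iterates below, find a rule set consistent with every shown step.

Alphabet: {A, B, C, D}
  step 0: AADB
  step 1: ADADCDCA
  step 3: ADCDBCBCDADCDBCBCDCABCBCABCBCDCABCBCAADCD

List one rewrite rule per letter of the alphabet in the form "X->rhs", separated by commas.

  step 0 ⇒ step 1: AADB ⇒ AD·AD·CD·CA
    A ↦ AD
    B ↦ CA
    D ↦ CD
    C ↦ BCB  (constrained at step 1)

A->AD, B->CA, C->BCB, D->CD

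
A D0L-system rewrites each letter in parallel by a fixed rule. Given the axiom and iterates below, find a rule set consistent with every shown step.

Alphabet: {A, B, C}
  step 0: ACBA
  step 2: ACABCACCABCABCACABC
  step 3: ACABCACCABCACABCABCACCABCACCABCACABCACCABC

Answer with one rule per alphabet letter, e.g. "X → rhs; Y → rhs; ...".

A->AC, B->C, C->ABC

  step 2 ⇒ step 3: ACABCACCABCABCACABC ⇒ AC·ABC·AC·C·ABC·AC·ABC·ABC·AC·C·ABC·AC·C·ABC·AC·ABC·AC·C·ABC
    A ↦ AC
    B ↦ C
    C ↦ ABC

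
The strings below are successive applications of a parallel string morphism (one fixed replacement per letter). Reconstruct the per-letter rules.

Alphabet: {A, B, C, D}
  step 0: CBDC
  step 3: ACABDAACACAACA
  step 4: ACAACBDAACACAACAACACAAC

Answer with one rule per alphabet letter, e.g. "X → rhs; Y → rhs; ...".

A->AC, B->BD, C->A, D->A

  step 3 ⇒ step 4: ACABDAACACAACA ⇒ AC·A·AC·BD·A·AC·AC·A·AC·A·AC·AC·A·AC
    A ↦ AC
    B ↦ BD
    C ↦ A
    D ↦ A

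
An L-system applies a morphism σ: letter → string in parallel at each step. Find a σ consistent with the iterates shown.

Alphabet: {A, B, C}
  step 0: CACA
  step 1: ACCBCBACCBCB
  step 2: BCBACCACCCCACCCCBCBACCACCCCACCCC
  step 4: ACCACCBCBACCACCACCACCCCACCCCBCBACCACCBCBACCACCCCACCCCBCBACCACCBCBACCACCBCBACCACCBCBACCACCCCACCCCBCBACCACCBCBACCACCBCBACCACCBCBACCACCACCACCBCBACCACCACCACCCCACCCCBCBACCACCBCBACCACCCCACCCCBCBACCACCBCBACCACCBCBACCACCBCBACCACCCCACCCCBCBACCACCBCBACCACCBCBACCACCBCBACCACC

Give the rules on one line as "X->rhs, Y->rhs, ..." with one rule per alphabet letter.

  step 1 ⇒ step 2: ACCBCBACCBCB ⇒ BCB·ACC·ACC·CC·ACC·CC·BCB·ACC·ACC·CC·ACC·CC
    A ↦ BCB
    B ↦ CC
    C ↦ ACC

A->BCB, B->CC, C->ACC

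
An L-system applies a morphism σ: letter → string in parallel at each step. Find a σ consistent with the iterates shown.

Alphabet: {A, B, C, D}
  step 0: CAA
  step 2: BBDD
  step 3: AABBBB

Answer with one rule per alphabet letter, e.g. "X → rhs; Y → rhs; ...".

  step 2 ⇒ step 3: BBDD ⇒ A·A·BB·BB
    B ↦ A
    D ↦ BB
    A ↦ C  (constrained at step 0)
    C ↦ D  (constrained at step 0)

A->C, B->A, C->D, D->BB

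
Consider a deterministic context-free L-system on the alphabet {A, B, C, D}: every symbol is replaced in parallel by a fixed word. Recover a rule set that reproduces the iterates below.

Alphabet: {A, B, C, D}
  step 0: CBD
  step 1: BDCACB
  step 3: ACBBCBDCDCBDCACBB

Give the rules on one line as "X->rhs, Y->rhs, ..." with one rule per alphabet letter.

  step 0 ⇒ step 1: CBD ⇒ B·DC·ACB
    B ↦ DC
    C ↦ B
    D ↦ ACB
    A ↦ C  (constrained at step 1)

A->C, B->DC, C->B, D->ACB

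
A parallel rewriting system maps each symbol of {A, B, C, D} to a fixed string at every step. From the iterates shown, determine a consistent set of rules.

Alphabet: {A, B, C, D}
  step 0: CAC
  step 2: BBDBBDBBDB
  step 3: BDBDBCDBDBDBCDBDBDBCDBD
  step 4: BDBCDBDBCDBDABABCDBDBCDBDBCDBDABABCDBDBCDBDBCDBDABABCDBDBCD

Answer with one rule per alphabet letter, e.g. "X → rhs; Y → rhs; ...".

  step 3 ⇒ step 4: BDBDBCDBDBDBCDBDBDBCDBD ⇒ BD·BCD·BD·BCD·BD·ABA·BCD·BD·BCD·BD·BCD·BD·ABA·BCD·BD·BCD·BD·BCD·BD·ABA·BCD·BD·BCD
    B ↦ BD
    C ↦ ABA
    D ↦ BCD
    A ↦ B  (constrained at step 0)

A->B, B->BD, C->ABA, D->BCD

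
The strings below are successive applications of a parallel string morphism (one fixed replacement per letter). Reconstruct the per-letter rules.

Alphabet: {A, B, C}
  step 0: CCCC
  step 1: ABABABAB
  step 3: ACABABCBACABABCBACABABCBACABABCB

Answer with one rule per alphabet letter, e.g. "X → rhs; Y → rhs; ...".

A->AC, B->CB, C->AB

  step 0 ⇒ step 1: CCCC ⇒ AB·AB·AB·AB
    C ↦ AB
    A ↦ AC  (constrained at step 1)
    B ↦ CB  (constrained at step 1)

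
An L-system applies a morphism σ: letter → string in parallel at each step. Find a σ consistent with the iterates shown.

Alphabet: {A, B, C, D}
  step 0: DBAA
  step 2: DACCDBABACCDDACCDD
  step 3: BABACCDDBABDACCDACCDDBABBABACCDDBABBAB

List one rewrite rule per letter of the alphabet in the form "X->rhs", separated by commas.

A->ACC, B->D, C->D, D->BAB

  step 2 ⇒ step 3: DACCDBABACCDDACCDD ⇒ BAB·ACC·D·D·BAB·D·ACC·D·ACC·D·D·BAB·BAB·ACC·D·D·BAB·BAB
    A ↦ ACC
    B ↦ D
    C ↦ D
    D ↦ BAB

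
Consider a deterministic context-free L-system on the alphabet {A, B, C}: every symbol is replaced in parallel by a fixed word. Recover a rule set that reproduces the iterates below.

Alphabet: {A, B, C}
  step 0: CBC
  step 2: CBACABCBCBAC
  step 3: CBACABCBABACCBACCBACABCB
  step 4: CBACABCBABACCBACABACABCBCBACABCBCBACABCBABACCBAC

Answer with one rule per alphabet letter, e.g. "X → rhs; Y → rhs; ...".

  step 3 ⇒ step 4: CBACABCBABACCBACCBACABCB ⇒ CB·AC·AB·CB·AB·AC·CB·AC·AB·AC·AB·CB·CB·AC·AB·CB·CB·AC·AB·CB·AB·AC·CB·AC
    A ↦ AB
    B ↦ AC
    C ↦ CB

A->AB, B->AC, C->CB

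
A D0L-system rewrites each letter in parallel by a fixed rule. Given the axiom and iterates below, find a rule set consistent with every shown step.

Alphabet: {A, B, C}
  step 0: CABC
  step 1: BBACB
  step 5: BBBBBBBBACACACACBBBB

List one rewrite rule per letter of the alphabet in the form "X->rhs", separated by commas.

  step 0 ⇒ step 1: CABC ⇒ B·B·AC·B
    A ↦ B
    B ↦ AC
    C ↦ B

A->B, B->AC, C->B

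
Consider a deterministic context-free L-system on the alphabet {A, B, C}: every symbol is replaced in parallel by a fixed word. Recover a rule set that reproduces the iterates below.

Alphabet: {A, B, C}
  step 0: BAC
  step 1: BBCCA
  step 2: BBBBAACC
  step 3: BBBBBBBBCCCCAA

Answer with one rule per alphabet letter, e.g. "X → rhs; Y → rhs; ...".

A->CC, B->BB, C->A

  step 2 ⇒ step 3: BBBBAACC ⇒ BB·BB·BB·BB·CC·CC·A·A
    A ↦ CC
    B ↦ BB
    C ↦ A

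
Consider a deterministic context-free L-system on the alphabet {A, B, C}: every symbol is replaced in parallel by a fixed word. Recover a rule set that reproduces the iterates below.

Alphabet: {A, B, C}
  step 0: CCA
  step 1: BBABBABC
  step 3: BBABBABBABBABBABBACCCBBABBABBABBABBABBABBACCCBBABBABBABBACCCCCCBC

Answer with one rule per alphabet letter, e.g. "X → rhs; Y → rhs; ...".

A->BC, B->CCC, C->BBA

  step 0 ⇒ step 1: CCA ⇒ BBA·BBA·BC
    A ↦ BC
    C ↦ BBA
    B ↦ CCC  (constrained at step 1)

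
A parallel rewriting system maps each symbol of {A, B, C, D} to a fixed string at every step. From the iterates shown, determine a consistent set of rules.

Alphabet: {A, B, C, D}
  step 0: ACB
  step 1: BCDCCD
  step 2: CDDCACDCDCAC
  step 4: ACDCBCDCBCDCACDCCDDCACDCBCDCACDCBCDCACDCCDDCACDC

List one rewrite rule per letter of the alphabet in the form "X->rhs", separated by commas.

A->BC, B->CD, C->DC, D->AC

  step 1 ⇒ step 2: BCDCCD ⇒ CD·DC·AC·DC·DC·AC
    B ↦ CD
    C ↦ DC
    D ↦ AC
  step 0 ⇒ step 1: ACB ⇒ BC·DC·CD
    A ↦ BC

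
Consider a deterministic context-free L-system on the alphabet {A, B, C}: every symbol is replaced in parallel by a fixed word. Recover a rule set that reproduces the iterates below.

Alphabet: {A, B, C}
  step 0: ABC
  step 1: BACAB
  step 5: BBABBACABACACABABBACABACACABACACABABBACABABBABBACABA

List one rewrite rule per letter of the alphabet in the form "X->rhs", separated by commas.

A->BA, B->CA, C->B

  step 0 ⇒ step 1: ABC ⇒ BA·CA·B
    A ↦ BA
    B ↦ CA
    C ↦ B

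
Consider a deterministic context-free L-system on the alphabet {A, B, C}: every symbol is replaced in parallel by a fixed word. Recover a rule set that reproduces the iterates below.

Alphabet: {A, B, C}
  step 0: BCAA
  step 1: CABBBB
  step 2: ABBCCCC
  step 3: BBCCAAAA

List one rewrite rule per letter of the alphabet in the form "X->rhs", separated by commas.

  step 2 ⇒ step 3: ABBCCCC ⇒ BB·C·C·A·A·A·A
    A ↦ BB
    B ↦ C
    C ↦ A

A->BB, B->C, C->A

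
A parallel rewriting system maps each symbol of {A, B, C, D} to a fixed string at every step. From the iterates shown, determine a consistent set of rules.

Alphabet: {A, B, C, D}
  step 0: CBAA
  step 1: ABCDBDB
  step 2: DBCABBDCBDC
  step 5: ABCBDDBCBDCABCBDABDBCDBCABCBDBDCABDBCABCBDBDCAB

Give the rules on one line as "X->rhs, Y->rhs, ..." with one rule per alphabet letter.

  step 1 ⇒ step 2: ABCDBDB ⇒ DB·C·AB·BD·C·BD·C
    A ↦ DB
    B ↦ C
    C ↦ AB
    D ↦ BD

A->DB, B->C, C->AB, D->BD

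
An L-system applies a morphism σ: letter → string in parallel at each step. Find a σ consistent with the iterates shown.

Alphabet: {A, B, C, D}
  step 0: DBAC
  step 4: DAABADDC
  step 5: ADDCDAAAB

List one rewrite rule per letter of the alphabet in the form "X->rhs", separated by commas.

  step 4 ⇒ step 5: DAABADDC ⇒ A·D·D·C·D·A·A·AB
    A ↦ D
    B ↦ C
    C ↦ AB
    D ↦ A

A->D, B->C, C->AB, D->A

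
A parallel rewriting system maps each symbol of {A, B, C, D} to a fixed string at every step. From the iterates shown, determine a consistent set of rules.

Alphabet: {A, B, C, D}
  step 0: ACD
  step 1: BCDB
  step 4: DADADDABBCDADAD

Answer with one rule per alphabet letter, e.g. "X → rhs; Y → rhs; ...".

A->BC, B->DA, C->D, D->B

  step 0 ⇒ step 1: ACD ⇒ BC·D·B
    A ↦ BC
    C ↦ D
    D ↦ B
    B ↦ DA  (constrained at step 1)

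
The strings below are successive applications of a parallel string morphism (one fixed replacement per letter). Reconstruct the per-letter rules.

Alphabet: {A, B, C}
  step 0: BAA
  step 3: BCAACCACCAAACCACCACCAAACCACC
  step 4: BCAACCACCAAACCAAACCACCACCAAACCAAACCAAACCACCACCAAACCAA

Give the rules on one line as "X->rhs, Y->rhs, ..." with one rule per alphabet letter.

A->ACC, B->BC, C->A

  step 3 ⇒ step 4: BCAACCACCAAACCACCACCAAACCACC ⇒ BC·A·ACC·ACC·A·A·ACC·A·A·ACC·ACC·ACC·A·A·ACC·A·A·ACC·A·A·ACC·ACC·ACC·A·A·ACC·A·A
    A ↦ ACC
    B ↦ BC
    C ↦ A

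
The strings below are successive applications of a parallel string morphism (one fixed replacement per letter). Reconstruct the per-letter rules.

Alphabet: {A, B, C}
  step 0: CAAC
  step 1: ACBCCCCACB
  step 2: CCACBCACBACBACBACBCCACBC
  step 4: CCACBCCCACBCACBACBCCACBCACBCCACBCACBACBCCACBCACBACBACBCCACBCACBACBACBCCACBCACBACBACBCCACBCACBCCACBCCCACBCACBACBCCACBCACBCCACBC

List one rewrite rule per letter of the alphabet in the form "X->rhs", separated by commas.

  step 1 ⇒ step 2: ACBCCCCACB ⇒ CC·ACB·C·ACB·ACB·ACB·ACB·CC·ACB·C
    A ↦ CC
    B ↦ C
    C ↦ ACB

A->CC, B->C, C->ACB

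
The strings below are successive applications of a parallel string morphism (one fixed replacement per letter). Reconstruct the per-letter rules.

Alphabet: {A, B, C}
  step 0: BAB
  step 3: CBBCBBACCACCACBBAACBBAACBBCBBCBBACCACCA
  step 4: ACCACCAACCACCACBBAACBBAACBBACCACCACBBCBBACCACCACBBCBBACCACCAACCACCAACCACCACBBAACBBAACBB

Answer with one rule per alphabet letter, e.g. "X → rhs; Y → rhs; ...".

  step 3 ⇒ step 4: CBBCBBACCACCACBBAACBBAACBBCBBCBBACCACCA ⇒ A·CCA·CCA·A·CCA·CCA·CBB·A·A·CBB·A·A·CBB·A·CCA·CCA·CBB·CBB·A·CCA·CCA·CBB·CBB·A·CCA·CCA·A·CCA·CCA·A·CCA·CCA·CBB·A·A·CBB·A·A·CBB
    A ↦ CBB
    B ↦ CCA
    C ↦ A

A->CBB, B->CCA, C->A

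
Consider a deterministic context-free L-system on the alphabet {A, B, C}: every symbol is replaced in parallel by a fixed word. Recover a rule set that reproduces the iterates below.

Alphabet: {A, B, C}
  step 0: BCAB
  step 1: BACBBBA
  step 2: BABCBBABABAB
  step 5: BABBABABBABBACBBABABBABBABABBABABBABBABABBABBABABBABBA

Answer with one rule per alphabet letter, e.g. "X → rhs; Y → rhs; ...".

A->B, B->BA, C->CB

  step 1 ⇒ step 2: BACBBBA ⇒ BA·B·CB·BA·BA·BA·B
    A ↦ B
    B ↦ BA
    C ↦ CB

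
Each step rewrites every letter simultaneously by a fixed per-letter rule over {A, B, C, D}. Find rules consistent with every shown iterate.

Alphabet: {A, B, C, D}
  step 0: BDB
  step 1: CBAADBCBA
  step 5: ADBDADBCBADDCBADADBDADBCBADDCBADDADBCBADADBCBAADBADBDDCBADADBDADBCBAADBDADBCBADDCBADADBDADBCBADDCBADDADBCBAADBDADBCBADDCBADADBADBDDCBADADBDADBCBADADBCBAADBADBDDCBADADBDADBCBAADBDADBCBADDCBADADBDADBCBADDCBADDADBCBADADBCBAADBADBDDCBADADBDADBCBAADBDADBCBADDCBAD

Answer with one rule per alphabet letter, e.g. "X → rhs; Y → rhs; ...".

  step 0 ⇒ step 1: BDB ⇒ CBA·ADB·CBA
    B ↦ CBA
    D ↦ ADB
    A ↦ D  (constrained at step 1)
    C ↦ DD  (constrained at step 1)

A->D, B->CBA, C->DD, D->ADB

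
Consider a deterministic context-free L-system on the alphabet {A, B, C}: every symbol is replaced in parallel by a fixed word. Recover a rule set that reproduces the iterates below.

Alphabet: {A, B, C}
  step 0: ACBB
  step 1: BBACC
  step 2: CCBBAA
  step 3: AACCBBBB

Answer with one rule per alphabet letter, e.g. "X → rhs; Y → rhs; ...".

A->BB, B->C, C->A

  step 2 ⇒ step 3: CCBBAA ⇒ A·A·C·C·BB·BB
    A ↦ BB
    B ↦ C
    C ↦ A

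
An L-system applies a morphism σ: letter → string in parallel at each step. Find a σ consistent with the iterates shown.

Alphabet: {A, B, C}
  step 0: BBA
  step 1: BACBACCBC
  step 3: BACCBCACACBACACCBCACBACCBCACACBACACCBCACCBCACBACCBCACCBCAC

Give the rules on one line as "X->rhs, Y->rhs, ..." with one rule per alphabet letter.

A->CBC, B->BAC, C->AC

  step 0 ⇒ step 1: BBA ⇒ BAC·BAC·CBC
    A ↦ CBC
    B ↦ BAC
    C ↦ AC  (constrained at step 1)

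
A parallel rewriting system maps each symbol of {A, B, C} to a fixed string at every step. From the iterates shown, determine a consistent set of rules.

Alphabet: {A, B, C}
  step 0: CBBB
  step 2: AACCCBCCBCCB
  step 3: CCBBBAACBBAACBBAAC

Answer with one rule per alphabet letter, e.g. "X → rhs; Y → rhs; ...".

  step 2 ⇒ step 3: AACCCBCCBCCB ⇒ C·C·B·B·B·AAC·B·B·AAC·B·B·AAC
    A ↦ C
    B ↦ AAC
    C ↦ B

A->C, B->AAC, C->B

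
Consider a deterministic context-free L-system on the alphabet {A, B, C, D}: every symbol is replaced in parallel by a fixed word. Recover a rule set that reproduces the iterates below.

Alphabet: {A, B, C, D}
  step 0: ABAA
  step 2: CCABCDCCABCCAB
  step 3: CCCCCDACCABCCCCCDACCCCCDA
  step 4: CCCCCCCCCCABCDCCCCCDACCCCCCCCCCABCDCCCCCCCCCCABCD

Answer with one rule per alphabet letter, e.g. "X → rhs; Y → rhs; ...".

A->CD, B->A, C->CC, D->AB

  step 3 ⇒ step 4: CCCCCDACCABCCCCCDACCCCCDA ⇒ CC·CC·CC·CC·CC·AB·CD·CC·CC·CD·A·CC·CC·CC·CC·CC·AB·CD·CC·CC·CC·CC·CC·AB·CD
    A ↦ CD
    B ↦ A
    C ↦ CC
    D ↦ AB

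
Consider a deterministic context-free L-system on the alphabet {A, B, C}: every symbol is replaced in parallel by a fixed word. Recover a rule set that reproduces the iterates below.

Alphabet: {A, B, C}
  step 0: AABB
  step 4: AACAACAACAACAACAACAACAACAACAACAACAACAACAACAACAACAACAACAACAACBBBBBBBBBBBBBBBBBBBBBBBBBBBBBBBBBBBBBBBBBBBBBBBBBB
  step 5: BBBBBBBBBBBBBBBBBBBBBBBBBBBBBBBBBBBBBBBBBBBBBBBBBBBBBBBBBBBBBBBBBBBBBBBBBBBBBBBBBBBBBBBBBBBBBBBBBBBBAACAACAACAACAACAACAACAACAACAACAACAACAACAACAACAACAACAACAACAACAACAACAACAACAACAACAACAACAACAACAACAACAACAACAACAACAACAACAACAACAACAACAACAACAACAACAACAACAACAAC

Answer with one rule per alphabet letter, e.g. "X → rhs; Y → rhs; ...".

A->BB, B->AAC, C->B

  step 4 ⇒ step 5: AACAACAACAACAACAACAACAACAACAACAACAACAACAACAACAACAACAACAACAACBBBBBBBBBBBBBBBBBBBBBBBBBBBBBBBBBBBBBBBBBBBBBBBBBB ⇒ BB·BB·B·BB·BB·B·BB·BB·B·BB·BB·B·BB·BB·B·BB·BB·B·BB·BB·B·BB·BB·B·BB·BB·B·BB·BB·B·BB·BB·B·BB·BB·B·BB·BB·B·BB·BB·B·BB·BB·B·BB·BB·B·BB·BB·B·BB·BB·B·BB·BB·B·BB·BB·B·AAC·AAC·AAC·AAC·AAC·AAC·AAC·AAC·AAC·AAC·AAC·AAC·AAC·AAC·AAC·AAC·AAC·AAC·AAC·AAC·AAC·AAC·AAC·AAC·AAC·AAC·AAC·AAC·AAC·AAC·AAC·AAC·AAC·AAC·AAC·AAC·AAC·AAC·AAC·AAC·AAC·AAC·AAC·AAC·AAC·AAC·AAC·AAC·AAC·AAC
    A ↦ BB
    B ↦ AAC
    C ↦ B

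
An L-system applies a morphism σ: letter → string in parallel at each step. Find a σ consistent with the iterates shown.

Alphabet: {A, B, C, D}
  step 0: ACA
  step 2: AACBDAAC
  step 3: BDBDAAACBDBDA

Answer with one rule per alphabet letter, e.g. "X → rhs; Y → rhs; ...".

  step 2 ⇒ step 3: AACBDAAC ⇒ BD·BD·A·A·AC·BD·BD·A
    A ↦ BD
    B ↦ A
    C ↦ A
    D ↦ AC

A->BD, B->A, C->A, D->AC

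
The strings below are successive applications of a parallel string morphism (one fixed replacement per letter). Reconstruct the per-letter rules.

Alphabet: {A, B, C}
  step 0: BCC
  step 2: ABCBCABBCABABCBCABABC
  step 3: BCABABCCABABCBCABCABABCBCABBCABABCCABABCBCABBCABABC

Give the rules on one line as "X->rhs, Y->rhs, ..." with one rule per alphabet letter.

A->B, B->CAB, C->ABC

  step 2 ⇒ step 3: ABCBCABBCABABCBCABABC ⇒ B·CAB·ABC·CAB·ABC·B·CAB·CAB·ABC·B·CAB·B·CAB·ABC·CAB·ABC·B·CAB·B·CAB·ABC
    A ↦ B
    B ↦ CAB
    C ↦ ABC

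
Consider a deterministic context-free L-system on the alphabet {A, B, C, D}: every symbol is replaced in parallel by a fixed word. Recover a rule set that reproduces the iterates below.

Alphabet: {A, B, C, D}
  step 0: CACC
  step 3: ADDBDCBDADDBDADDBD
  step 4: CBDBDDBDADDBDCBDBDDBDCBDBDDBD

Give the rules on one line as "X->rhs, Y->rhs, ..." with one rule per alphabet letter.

  step 3 ⇒ step 4: ADDBDCBDADDBDADDBD ⇒ C·BD·BD·D·BD·AD·D·BD·C·BD·BD·D·BD·C·BD·BD·D·BD
    A ↦ C
    B ↦ D
    C ↦ AD
    D ↦ BD

A->C, B->D, C->AD, D->BD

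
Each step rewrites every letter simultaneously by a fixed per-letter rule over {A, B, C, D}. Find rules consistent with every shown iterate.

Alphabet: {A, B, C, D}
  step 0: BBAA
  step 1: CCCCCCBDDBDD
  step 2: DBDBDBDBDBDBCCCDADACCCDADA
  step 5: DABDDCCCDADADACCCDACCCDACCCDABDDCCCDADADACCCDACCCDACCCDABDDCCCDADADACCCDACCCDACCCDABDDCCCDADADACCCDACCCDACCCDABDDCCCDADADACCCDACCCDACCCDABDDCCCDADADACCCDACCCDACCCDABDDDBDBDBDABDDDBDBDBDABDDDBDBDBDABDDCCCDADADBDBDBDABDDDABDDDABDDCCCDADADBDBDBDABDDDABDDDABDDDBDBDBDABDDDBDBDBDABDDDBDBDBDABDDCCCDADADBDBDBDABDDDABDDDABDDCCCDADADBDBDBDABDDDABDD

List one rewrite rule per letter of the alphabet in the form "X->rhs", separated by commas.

  step 1 ⇒ step 2: CCCCCCBDDBDD ⇒ DB·DB·DB·DB·DB·DB·CCC·DA·DA·CCC·DA·DA
    B ↦ CCC
    C ↦ DB
    D ↦ DA
  step 0 ⇒ step 1: BBAA ⇒ CCC·CCC·BDD·BDD
    A ↦ BDD

A->BDD, B->CCC, C->DB, D->DA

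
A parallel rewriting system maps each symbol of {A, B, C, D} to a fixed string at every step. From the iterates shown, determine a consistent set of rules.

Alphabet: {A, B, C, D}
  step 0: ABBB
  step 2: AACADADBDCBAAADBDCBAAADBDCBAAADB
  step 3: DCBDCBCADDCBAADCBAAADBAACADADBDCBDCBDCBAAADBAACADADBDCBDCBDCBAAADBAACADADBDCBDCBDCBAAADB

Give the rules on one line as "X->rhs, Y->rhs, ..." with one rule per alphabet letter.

A->DCB, B->ADB, C->CAD, D->AA

  step 2 ⇒ step 3: AACADADBDCBAAADBDCBAAADBDCBAAADB ⇒ DCB·DCB·CAD·DCB·AA·DCB·AA·ADB·AA·CAD·ADB·DCB·DCB·DCB·AA·ADB·AA·CAD·ADB·DCB·DCB·DCB·AA·ADB·AA·CAD·ADB·DCB·DCB·DCB·AA·ADB
    A ↦ DCB
    B ↦ ADB
    C ↦ CAD
    D ↦ AA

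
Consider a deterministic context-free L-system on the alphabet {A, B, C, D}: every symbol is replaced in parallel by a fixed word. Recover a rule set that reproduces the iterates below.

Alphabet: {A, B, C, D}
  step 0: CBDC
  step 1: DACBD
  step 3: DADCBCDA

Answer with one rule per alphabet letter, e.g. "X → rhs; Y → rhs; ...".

  step 0 ⇒ step 1: CBDC ⇒ D·A·CB·D
    B ↦ A
    C ↦ D
    D ↦ CB
    A ↦ C  (constrained at step 1)

A->C, B->A, C->D, D->CB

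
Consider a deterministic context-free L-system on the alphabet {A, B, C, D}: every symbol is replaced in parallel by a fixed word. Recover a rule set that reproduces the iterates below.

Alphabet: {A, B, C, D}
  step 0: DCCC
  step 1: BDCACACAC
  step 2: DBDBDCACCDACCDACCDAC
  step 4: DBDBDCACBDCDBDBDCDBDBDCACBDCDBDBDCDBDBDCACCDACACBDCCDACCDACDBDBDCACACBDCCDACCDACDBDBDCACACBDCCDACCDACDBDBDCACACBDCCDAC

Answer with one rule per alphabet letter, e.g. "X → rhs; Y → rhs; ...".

A->CD, B->DBD, C->AC, D->BDC

  step 1 ⇒ step 2: BDCACACAC ⇒ DBD·BDC·AC·CD·AC·CD·AC·CD·AC
    A ↦ CD
    B ↦ DBD
    C ↦ AC
    D ↦ BDC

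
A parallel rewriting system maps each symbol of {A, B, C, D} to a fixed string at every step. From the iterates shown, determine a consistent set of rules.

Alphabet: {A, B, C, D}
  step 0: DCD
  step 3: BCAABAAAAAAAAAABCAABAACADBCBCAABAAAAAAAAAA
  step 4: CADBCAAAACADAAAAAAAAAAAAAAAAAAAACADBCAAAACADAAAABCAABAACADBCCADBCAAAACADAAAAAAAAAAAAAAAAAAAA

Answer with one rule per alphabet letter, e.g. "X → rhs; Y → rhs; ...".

A->AA, B->CAD, C->BC, D->BAA

  step 3 ⇒ step 4: BCAABAAAAAAAAAABCAABAACADBCBCAABAAAAAAAAAA ⇒ CAD·BC·AA·AA·CAD·AA·AA·AA·AA·AA·AA·AA·AA·AA·AA·CAD·BC·AA·AA·CAD·AA·AA·BC·AA·BAA·CAD·BC·CAD·BC·AA·AA·CAD·AA·AA·AA·AA·AA·AA·AA·AA·AA·AA
    A ↦ AA
    B ↦ CAD
    C ↦ BC
    D ↦ BAA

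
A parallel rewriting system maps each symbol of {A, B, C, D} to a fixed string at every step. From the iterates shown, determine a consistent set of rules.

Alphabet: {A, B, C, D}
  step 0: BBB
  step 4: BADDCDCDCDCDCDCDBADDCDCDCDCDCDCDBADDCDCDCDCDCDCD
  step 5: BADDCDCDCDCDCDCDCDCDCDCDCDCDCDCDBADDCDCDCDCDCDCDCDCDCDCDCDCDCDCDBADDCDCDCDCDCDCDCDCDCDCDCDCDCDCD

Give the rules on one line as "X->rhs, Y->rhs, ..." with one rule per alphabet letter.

A->DD, B->BA, C->CD, D->CD

  step 4 ⇒ step 5: BADDCDCDCDCDCDCDBADDCDCDCDCDCDCDBADDCDCDCDCDCDCD ⇒ BA·DD·CD·CD·CD·CD·CD·CD·CD·CD·CD·CD·CD·CD·CD·CD·BA·DD·CD·CD·CD·CD·CD·CD·CD·CD·CD·CD·CD·CD·CD·CD·BA·DD·CD·CD·CD·CD·CD·CD·CD·CD·CD·CD·CD·CD·CD·CD
    A ↦ DD
    B ↦ BA
    C ↦ CD
    D ↦ CD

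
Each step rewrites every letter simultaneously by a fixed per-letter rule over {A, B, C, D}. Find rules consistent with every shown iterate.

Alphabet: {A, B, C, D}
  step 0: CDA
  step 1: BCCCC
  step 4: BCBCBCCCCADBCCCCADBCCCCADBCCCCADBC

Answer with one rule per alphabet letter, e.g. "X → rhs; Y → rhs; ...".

  step 0 ⇒ step 1: CDA ⇒ BC·CC·C
    A ↦ C
    C ↦ BC
    D ↦ CC
    B ↦ AD  (constrained at step 1)

A->C, B->AD, C->BC, D->CC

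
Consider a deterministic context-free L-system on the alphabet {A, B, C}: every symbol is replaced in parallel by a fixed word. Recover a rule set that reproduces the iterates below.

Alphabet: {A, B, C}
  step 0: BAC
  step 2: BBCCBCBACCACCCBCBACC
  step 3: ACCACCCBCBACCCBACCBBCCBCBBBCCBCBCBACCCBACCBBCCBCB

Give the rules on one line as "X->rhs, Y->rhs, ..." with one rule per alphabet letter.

A->BBC, B->ACC, C->CB

  step 2 ⇒ step 3: BBCCBCBACCACCCBCBACC ⇒ ACC·ACC·CB·CB·ACC·CB·ACC·BBC·CB·CB·BBC·CB·CB·CB·ACC·CB·ACC·BBC·CB·CB
    A ↦ BBC
    B ↦ ACC
    C ↦ CB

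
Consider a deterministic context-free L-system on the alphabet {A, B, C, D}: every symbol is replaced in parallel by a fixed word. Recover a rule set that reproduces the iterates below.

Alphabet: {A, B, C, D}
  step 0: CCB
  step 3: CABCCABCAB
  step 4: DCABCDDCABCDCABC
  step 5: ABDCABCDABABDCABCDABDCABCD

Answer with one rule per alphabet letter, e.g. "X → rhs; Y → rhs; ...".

A->CAB, B->C, C->D, D->AB

  step 4 ⇒ step 5: DCABCDDCABCDCABC ⇒ AB·D·CAB·C·D·AB·AB·D·CAB·C·D·AB·D·CAB·C·D
    A ↦ CAB
    B ↦ C
    C ↦ D
    D ↦ AB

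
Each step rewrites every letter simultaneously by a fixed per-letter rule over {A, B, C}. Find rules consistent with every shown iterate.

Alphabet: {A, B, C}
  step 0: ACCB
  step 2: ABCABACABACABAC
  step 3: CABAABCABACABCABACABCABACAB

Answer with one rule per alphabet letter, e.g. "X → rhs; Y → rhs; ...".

  step 2 ⇒ step 3: ABCABACABACABAC ⇒ C·ABA·AB·C·ABA·C·AB·C·ABA·C·AB·C·ABA·C·AB
    A ↦ C
    B ↦ ABA
    C ↦ AB

A->C, B->ABA, C->AB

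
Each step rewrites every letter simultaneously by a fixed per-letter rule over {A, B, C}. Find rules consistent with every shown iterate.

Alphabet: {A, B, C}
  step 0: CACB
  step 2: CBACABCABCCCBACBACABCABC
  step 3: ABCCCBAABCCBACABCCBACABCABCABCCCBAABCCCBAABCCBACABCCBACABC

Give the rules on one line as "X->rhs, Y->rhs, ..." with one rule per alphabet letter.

  step 2 ⇒ step 3: CBACABCABCCCBACBACABCABC ⇒ ABC·C·CBA·ABC·CBA·C·ABC·CBA·C·ABC·ABC·ABC·C·CBA·ABC·C·CBA·ABC·CBA·C·ABC·CBA·C·ABC
    A ↦ CBA
    B ↦ C
    C ↦ ABC

A->CBA, B->C, C->ABC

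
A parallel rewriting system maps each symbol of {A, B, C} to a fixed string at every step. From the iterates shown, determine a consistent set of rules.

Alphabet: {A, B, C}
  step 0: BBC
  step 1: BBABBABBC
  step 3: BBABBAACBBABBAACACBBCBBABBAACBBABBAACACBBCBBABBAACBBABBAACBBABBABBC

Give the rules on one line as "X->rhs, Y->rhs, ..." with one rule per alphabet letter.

  step 0 ⇒ step 1: BBC ⇒ BBA·BBA·BBC
    B ↦ BBA
    C ↦ BBC
    A ↦ AC  (constrained at step 1)

A->AC, B->BBA, C->BBC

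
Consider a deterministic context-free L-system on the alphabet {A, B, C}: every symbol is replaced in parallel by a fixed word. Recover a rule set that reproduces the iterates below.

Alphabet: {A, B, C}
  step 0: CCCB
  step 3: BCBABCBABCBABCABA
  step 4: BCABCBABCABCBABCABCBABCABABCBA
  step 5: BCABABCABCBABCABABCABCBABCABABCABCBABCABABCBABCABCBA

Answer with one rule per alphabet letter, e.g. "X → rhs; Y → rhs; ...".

  step 4 ⇒ step 5: BCABCBABCABCBABCABCBABCABABCBA ⇒ BC·A·BA·BC·A·BC·BA·BC·A·BA·BC·A·BC·BA·BC·A·BA·BC·A·BC·BA·BC·A·BA·BC·BA·BC·A·BC·BA
    A ↦ BA
    B ↦ BC
    C ↦ A

A->BA, B->BC, C->A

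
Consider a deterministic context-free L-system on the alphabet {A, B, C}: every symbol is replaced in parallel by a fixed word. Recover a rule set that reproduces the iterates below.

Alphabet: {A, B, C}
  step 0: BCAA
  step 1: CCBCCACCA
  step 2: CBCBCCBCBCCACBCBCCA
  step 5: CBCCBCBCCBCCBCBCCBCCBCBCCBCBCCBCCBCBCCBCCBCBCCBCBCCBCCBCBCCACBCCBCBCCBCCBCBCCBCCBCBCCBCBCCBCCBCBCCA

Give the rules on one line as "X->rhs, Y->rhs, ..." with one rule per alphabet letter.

A->CCA, B->C, C->CB

  step 1 ⇒ step 2: CCBCCACCA ⇒ CB·CB·C·CB·CB·CCA·CB·CB·CCA
    A ↦ CCA
    B ↦ C
    C ↦ CB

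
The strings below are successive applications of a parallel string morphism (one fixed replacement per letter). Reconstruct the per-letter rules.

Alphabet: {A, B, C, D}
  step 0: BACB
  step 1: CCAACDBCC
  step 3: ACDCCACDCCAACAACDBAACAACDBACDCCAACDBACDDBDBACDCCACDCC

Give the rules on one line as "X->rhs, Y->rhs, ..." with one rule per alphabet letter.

  step 0 ⇒ step 1: BACB ⇒ CC·AAC·DB·CC
    A ↦ AAC
    B ↦ CC
    C ↦ DB
    D ↦ ACD  (constrained at step 1)

A->AAC, B->CC, C->DB, D->ACD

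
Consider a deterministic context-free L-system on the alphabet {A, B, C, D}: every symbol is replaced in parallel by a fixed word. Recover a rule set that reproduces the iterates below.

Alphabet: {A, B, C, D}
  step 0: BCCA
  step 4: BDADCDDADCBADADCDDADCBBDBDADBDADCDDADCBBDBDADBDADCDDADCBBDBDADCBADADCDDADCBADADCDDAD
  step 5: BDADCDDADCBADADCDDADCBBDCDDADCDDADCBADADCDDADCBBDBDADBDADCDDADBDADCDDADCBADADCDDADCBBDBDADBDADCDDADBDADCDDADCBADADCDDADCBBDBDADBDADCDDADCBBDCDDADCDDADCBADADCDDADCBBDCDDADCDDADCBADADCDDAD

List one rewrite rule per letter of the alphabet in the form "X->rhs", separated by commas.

A->CDD, B->BD, C->CB, D->AD

  step 4 ⇒ step 5: BDADCDDADCBADADCDDADCBBDBDADBDADCDDADCBBDBDADBDADCDDADCBBDBDADCBADADCDDADCBADADCDDAD ⇒ BD·AD·CDD·AD·CB·AD·AD·CDD·AD·CB·BD·CDD·AD·CDD·AD·CB·AD·AD·CDD·AD·CB·BD·BD·AD·BD·AD·CDD·AD·BD·AD·CDD·AD·CB·AD·AD·CDD·AD·CB·BD·BD·AD·BD·AD·CDD·AD·BD·AD·CDD·AD·CB·AD·AD·CDD·AD·CB·BD·BD·AD·BD·AD·CDD·AD·CB·BD·CDD·AD·CDD·AD·CB·AD·AD·CDD·AD·CB·BD·CDD·AD·CDD·AD·CB·AD·AD·CDD·AD
    A ↦ CDD
    B ↦ BD
    C ↦ CB
    D ↦ AD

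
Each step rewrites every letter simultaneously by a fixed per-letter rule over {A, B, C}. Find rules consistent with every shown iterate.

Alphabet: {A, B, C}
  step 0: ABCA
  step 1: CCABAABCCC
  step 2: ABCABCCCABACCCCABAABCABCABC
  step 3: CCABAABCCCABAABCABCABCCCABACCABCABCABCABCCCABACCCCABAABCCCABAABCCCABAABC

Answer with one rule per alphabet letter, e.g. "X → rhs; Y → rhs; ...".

  step 2 ⇒ step 3: ABCABCCCABACCCCABAABCABCABC ⇒ CC·ABA·ABC·CC·ABA·ABC·ABC·ABC·CC·ABA·CC·ABC·ABC·ABC·ABC·CC·ABA·CC·CC·ABA·ABC·CC·ABA·ABC·CC·ABA·ABC
    A ↦ CC
    B ↦ ABA
    C ↦ ABC

A->CC, B->ABA, C->ABC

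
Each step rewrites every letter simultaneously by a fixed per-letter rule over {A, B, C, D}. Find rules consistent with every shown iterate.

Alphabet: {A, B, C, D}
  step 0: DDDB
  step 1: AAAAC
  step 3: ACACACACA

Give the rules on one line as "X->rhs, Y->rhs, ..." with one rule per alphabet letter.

  step 0 ⇒ step 1: DDDB ⇒ A·A·A·AC
    B ↦ AC
    D ↦ A
    A ↦ B  (constrained at step 1)
    C ↦ D  (constrained at step 1)

A->B, B->AC, C->D, D->A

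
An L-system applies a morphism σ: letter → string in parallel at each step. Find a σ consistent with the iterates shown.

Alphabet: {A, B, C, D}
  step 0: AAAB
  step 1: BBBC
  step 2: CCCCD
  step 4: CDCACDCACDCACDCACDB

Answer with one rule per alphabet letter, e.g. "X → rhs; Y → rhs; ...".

  step 1 ⇒ step 2: BBBC ⇒ C·C·C·CD
    B ↦ C
    C ↦ CD
  step 0 ⇒ step 1: AAAB ⇒ B·B·B·C
    A ↦ B
    D ↦ CA  (constrained at step 2)

A->B, B->C, C->CD, D->CA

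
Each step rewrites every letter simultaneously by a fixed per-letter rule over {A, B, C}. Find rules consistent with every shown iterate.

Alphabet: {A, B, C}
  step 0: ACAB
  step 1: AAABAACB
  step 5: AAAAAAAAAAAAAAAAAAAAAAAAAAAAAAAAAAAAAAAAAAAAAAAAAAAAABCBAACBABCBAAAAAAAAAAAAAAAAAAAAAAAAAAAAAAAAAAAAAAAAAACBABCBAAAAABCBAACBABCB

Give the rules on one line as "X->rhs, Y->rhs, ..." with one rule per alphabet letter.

  step 0 ⇒ step 1: ACAB ⇒ AA·AB·AA·CB
    A ↦ AA
    B ↦ CB
    C ↦ AB

A->AA, B->CB, C->AB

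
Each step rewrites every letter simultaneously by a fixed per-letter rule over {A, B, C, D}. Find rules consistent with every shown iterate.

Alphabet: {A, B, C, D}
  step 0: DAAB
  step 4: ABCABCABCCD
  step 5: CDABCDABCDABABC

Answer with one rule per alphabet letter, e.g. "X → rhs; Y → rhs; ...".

  step 4 ⇒ step 5: ABCABCABCCD ⇒ C·D·AB·C·D·AB·C·D·AB·AB·C
    A ↦ C
    B ↦ D
    C ↦ AB
    D ↦ C

A->C, B->D, C->AB, D->C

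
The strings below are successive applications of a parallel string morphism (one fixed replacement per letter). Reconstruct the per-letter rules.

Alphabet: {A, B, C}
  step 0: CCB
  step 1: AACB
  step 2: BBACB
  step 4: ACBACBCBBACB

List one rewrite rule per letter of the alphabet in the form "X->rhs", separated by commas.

A->B, B->CB, C->A

  step 1 ⇒ step 2: AACB ⇒ B·B·A·CB
    A ↦ B
    B ↦ CB
    C ↦ A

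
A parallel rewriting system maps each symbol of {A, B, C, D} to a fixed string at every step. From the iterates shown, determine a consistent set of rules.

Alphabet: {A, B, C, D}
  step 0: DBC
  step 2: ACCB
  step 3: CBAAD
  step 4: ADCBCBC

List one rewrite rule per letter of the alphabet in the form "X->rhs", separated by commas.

  step 3 ⇒ step 4: CBAAD ⇒ A·D·CB·CB·C
    A ↦ CB
    B ↦ D
    C ↦ A
    D ↦ C

A->CB, B->D, C->A, D->C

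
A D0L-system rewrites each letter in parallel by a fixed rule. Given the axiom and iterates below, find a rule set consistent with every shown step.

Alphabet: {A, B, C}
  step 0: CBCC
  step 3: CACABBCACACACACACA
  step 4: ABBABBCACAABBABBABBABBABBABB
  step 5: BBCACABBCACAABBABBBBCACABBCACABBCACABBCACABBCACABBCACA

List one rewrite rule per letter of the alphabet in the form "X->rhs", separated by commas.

  step 4 ⇒ step 5: ABBABBCACAABBABBABBABBABBABB ⇒ BB·CA·CA·BB·CA·CA·A·BB·A·BB·BB·CA·CA·BB·CA·CA·BB·CA·CA·BB·CA·CA·BB·CA·CA·BB·CA·CA
    A ↦ BB
    B ↦ CA
    C ↦ A

A->BB, B->CA, C->A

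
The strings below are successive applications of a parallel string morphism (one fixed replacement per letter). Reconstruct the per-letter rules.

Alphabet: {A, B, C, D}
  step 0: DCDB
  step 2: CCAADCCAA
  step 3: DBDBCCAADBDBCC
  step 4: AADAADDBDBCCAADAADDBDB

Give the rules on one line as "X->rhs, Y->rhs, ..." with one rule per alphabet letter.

  step 3 ⇒ step 4: DBDBCCAADBDBCC ⇒ AA·D·AA·D·DB·DB·C·C·AA·D·AA·D·DB·DB
    A ↦ C
    B ↦ D
    C ↦ DB
    D ↦ AA

A->C, B->D, C->DB, D->AA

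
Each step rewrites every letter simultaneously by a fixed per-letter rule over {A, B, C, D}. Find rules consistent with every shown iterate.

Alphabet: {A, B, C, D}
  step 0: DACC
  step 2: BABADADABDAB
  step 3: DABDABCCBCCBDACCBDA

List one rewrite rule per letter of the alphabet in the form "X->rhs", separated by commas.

  step 2 ⇒ step 3: BABADADABDAB ⇒ DA·B·DA·B·CC·B·CC·B·DA·CC·B·DA
    A ↦ B
    B ↦ DA
    D ↦ CC
    C ↦ BA  (constrained at step 0)

A->B, B->DA, C->BA, D->CC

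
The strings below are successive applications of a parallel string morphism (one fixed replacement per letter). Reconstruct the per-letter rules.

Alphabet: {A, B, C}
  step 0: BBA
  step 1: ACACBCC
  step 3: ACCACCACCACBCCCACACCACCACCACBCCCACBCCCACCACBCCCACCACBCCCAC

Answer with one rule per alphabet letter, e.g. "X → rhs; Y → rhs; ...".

A->BCC, B->AC, C->CAC

  step 0 ⇒ step 1: BBA ⇒ AC·AC·BCC
    A ↦ BCC
    B ↦ AC
    C ↦ CAC  (constrained at step 1)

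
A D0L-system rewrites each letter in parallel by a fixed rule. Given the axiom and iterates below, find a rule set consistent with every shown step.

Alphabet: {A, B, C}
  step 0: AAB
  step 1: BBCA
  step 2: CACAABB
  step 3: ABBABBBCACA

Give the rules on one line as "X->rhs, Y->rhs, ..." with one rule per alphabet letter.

  step 2 ⇒ step 3: CACAABB ⇒ AB·B·AB·B·B·CA·CA
    A ↦ B
    B ↦ CA
    C ↦ AB

A->B, B->CA, C->AB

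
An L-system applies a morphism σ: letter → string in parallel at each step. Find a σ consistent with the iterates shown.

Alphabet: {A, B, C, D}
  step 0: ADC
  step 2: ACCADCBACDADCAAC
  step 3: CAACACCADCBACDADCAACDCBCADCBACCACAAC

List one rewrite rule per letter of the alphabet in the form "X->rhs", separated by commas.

A->CA, B->DAD, C->AC, D->DCB

  step 2 ⇒ step 3: ACCADCBACDADCAAC ⇒ CA·AC·AC·CA·DCB·AC·DAD·CA·AC·DCB·CA·DCB·AC·CA·CA·AC
    A ↦ CA
    B ↦ DAD
    C ↦ AC
    D ↦ DCB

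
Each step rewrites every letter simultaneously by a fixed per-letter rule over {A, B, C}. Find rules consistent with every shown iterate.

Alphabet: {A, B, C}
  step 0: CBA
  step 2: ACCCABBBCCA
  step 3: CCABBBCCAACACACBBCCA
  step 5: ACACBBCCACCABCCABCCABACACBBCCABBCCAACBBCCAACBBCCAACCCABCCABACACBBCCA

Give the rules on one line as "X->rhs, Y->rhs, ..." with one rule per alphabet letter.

  step 2 ⇒ step 3: ACCCABBBCCA ⇒ CCA·B·B·B·CCA·AC·AC·AC·B·B·CCA
    A ↦ CCA
    B ↦ AC
    C ↦ B

A->CCA, B->AC, C->B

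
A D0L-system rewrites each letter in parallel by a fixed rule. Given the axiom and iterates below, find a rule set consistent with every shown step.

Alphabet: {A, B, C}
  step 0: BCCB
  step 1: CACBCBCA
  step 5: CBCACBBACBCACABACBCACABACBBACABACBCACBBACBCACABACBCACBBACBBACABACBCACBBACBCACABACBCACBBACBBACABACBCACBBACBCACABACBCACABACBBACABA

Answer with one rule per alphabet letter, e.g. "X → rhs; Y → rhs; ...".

A->BA, B->CA, C->CB

  step 0 ⇒ step 1: BCCB ⇒ CA·CB·CB·CA
    B ↦ CA
    C ↦ CB
    A ↦ BA  (constrained at step 1)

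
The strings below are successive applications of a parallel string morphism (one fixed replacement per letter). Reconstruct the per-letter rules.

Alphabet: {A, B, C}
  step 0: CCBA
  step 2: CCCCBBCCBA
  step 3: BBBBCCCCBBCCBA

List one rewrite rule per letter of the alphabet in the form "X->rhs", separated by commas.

A->BA, B->CC, C->B

  step 2 ⇒ step 3: CCCCBBCCBA ⇒ B·B·B·B·CC·CC·B·B·CC·BA
    A ↦ BA
    B ↦ CC
    C ↦ B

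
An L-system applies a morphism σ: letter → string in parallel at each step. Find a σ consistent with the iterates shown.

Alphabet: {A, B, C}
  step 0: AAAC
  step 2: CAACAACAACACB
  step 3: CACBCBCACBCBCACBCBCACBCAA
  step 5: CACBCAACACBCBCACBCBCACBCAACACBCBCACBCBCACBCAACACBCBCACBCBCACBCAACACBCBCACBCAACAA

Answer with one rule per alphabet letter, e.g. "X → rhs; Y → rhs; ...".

  step 2 ⇒ step 3: CAACAACAACACB ⇒ CA·CB·CB·CA·CB·CB·CA·CB·CB·CA·CB·CA·A
    A ↦ CB
    B ↦ A
    C ↦ CA

A->CB, B->A, C->CA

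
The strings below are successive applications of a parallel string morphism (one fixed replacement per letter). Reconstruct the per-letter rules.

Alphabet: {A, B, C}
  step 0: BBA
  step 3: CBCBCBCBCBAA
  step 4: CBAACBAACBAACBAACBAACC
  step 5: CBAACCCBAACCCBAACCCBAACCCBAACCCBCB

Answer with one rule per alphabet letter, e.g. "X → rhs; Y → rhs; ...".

A->C, B->AA, C->CB

  step 4 ⇒ step 5: CBAACBAACBAACBAACBAACC ⇒ CB·AA·C·C·CB·AA·C·C·CB·AA·C·C·CB·AA·C·C·CB·AA·C·C·CB·CB
    A ↦ C
    B ↦ AA
    C ↦ CB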